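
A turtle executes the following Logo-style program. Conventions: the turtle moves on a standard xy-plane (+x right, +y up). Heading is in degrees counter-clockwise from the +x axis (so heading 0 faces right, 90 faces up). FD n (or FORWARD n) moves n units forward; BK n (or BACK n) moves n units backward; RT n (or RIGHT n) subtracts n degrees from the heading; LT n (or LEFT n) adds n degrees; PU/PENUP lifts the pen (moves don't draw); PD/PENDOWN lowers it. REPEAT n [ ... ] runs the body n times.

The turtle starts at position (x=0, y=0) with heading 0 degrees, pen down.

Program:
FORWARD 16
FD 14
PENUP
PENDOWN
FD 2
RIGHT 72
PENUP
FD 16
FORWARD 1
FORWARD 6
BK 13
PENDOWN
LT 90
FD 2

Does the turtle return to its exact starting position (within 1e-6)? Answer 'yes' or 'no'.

Answer: no

Derivation:
Executing turtle program step by step:
Start: pos=(0,0), heading=0, pen down
FD 16: (0,0) -> (16,0) [heading=0, draw]
FD 14: (16,0) -> (30,0) [heading=0, draw]
PU: pen up
PD: pen down
FD 2: (30,0) -> (32,0) [heading=0, draw]
RT 72: heading 0 -> 288
PU: pen up
FD 16: (32,0) -> (36.944,-15.217) [heading=288, move]
FD 1: (36.944,-15.217) -> (37.253,-16.168) [heading=288, move]
FD 6: (37.253,-16.168) -> (39.107,-21.874) [heading=288, move]
BK 13: (39.107,-21.874) -> (35.09,-9.511) [heading=288, move]
PD: pen down
LT 90: heading 288 -> 18
FD 2: (35.09,-9.511) -> (36.992,-8.893) [heading=18, draw]
Final: pos=(36.992,-8.893), heading=18, 4 segment(s) drawn

Start position: (0, 0)
Final position: (36.992, -8.893)
Distance = 38.046; >= 1e-6 -> NOT closed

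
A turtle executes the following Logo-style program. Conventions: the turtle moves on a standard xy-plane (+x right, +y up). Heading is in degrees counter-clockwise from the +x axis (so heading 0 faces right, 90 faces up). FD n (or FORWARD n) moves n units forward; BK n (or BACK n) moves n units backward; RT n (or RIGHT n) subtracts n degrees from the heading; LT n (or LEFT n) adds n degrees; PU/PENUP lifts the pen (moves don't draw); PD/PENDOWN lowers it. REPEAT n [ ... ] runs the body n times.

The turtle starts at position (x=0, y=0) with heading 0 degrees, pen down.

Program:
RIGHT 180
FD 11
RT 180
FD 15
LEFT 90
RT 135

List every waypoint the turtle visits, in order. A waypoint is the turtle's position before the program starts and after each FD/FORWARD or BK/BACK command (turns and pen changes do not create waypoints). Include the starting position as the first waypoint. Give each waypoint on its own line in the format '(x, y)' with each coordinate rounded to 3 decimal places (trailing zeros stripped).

Answer: (0, 0)
(-11, 0)
(4, 0)

Derivation:
Executing turtle program step by step:
Start: pos=(0,0), heading=0, pen down
RT 180: heading 0 -> 180
FD 11: (0,0) -> (-11,0) [heading=180, draw]
RT 180: heading 180 -> 0
FD 15: (-11,0) -> (4,0) [heading=0, draw]
LT 90: heading 0 -> 90
RT 135: heading 90 -> 315
Final: pos=(4,0), heading=315, 2 segment(s) drawn
Waypoints (3 total):
(0, 0)
(-11, 0)
(4, 0)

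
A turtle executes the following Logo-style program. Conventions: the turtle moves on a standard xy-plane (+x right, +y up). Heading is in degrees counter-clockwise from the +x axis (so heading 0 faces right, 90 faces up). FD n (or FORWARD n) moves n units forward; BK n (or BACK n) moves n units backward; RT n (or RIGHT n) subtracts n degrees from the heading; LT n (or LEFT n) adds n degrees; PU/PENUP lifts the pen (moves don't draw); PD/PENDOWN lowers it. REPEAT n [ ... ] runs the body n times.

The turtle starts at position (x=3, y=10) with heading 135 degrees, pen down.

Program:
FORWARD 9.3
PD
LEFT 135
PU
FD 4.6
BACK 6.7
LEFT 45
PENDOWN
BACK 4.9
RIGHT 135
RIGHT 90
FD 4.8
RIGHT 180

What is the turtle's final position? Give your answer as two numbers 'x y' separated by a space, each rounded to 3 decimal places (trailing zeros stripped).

Answer: -7.041 26.941

Derivation:
Executing turtle program step by step:
Start: pos=(3,10), heading=135, pen down
FD 9.3: (3,10) -> (-3.576,16.576) [heading=135, draw]
PD: pen down
LT 135: heading 135 -> 270
PU: pen up
FD 4.6: (-3.576,16.576) -> (-3.576,11.976) [heading=270, move]
BK 6.7: (-3.576,11.976) -> (-3.576,18.676) [heading=270, move]
LT 45: heading 270 -> 315
PD: pen down
BK 4.9: (-3.576,18.676) -> (-7.041,22.141) [heading=315, draw]
RT 135: heading 315 -> 180
RT 90: heading 180 -> 90
FD 4.8: (-7.041,22.141) -> (-7.041,26.941) [heading=90, draw]
RT 180: heading 90 -> 270
Final: pos=(-7.041,26.941), heading=270, 3 segment(s) drawn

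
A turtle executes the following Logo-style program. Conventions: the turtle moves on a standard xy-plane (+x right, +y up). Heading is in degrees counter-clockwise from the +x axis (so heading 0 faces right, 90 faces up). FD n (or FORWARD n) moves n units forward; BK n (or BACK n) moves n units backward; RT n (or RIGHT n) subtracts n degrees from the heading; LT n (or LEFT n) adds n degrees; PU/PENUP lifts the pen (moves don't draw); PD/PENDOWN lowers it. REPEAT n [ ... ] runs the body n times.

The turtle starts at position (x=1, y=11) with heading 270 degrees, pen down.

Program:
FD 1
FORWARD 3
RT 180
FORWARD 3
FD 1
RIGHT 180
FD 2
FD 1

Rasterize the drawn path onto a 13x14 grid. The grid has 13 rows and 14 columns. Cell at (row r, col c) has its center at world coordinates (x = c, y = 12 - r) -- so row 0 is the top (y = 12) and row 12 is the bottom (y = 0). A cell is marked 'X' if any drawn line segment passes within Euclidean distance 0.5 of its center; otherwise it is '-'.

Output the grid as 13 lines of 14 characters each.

Segment 0: (1,11) -> (1,10)
Segment 1: (1,10) -> (1,7)
Segment 2: (1,7) -> (1,10)
Segment 3: (1,10) -> (1,11)
Segment 4: (1,11) -> (1,9)
Segment 5: (1,9) -> (1,8)

Answer: --------------
-X------------
-X------------
-X------------
-X------------
-X------------
--------------
--------------
--------------
--------------
--------------
--------------
--------------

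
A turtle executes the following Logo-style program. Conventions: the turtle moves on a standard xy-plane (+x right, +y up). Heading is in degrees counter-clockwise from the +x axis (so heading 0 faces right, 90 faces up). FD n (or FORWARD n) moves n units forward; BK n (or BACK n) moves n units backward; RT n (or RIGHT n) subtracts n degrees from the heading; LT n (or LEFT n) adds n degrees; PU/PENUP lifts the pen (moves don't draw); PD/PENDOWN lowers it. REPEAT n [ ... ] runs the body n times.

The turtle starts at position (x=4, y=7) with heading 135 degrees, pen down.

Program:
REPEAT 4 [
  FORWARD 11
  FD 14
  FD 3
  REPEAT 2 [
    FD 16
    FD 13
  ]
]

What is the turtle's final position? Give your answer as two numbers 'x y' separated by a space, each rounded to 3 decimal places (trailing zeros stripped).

Answer: -239.245 250.245

Derivation:
Executing turtle program step by step:
Start: pos=(4,7), heading=135, pen down
REPEAT 4 [
  -- iteration 1/4 --
  FD 11: (4,7) -> (-3.778,14.778) [heading=135, draw]
  FD 14: (-3.778,14.778) -> (-13.678,24.678) [heading=135, draw]
  FD 3: (-13.678,24.678) -> (-15.799,26.799) [heading=135, draw]
  REPEAT 2 [
    -- iteration 1/2 --
    FD 16: (-15.799,26.799) -> (-27.113,38.113) [heading=135, draw]
    FD 13: (-27.113,38.113) -> (-36.305,47.305) [heading=135, draw]
    -- iteration 2/2 --
    FD 16: (-36.305,47.305) -> (-47.619,58.619) [heading=135, draw]
    FD 13: (-47.619,58.619) -> (-56.811,67.811) [heading=135, draw]
  ]
  -- iteration 2/4 --
  FD 11: (-56.811,67.811) -> (-64.589,75.589) [heading=135, draw]
  FD 14: (-64.589,75.589) -> (-74.489,85.489) [heading=135, draw]
  FD 3: (-74.489,85.489) -> (-76.61,87.61) [heading=135, draw]
  REPEAT 2 [
    -- iteration 1/2 --
    FD 16: (-76.61,87.61) -> (-87.924,98.924) [heading=135, draw]
    FD 13: (-87.924,98.924) -> (-97.116,108.116) [heading=135, draw]
    -- iteration 2/2 --
    FD 16: (-97.116,108.116) -> (-108.43,119.43) [heading=135, draw]
    FD 13: (-108.43,119.43) -> (-117.622,128.622) [heading=135, draw]
  ]
  -- iteration 3/4 --
  FD 11: (-117.622,128.622) -> (-125.401,136.401) [heading=135, draw]
  FD 14: (-125.401,136.401) -> (-135.3,146.3) [heading=135, draw]
  FD 3: (-135.3,146.3) -> (-137.421,148.421) [heading=135, draw]
  REPEAT 2 [
    -- iteration 1/2 --
    FD 16: (-137.421,148.421) -> (-148.735,159.735) [heading=135, draw]
    FD 13: (-148.735,159.735) -> (-157.927,168.927) [heading=135, draw]
    -- iteration 2/2 --
    FD 16: (-157.927,168.927) -> (-169.241,180.241) [heading=135, draw]
    FD 13: (-169.241,180.241) -> (-178.434,189.434) [heading=135, draw]
  ]
  -- iteration 4/4 --
  FD 11: (-178.434,189.434) -> (-186.212,197.212) [heading=135, draw]
  FD 14: (-186.212,197.212) -> (-196.111,207.111) [heading=135, draw]
  FD 3: (-196.111,207.111) -> (-198.233,209.233) [heading=135, draw]
  REPEAT 2 [
    -- iteration 1/2 --
    FD 16: (-198.233,209.233) -> (-209.546,220.546) [heading=135, draw]
    FD 13: (-209.546,220.546) -> (-218.739,229.739) [heading=135, draw]
    -- iteration 2/2 --
    FD 16: (-218.739,229.739) -> (-230.052,241.052) [heading=135, draw]
    FD 13: (-230.052,241.052) -> (-239.245,250.245) [heading=135, draw]
  ]
]
Final: pos=(-239.245,250.245), heading=135, 28 segment(s) drawn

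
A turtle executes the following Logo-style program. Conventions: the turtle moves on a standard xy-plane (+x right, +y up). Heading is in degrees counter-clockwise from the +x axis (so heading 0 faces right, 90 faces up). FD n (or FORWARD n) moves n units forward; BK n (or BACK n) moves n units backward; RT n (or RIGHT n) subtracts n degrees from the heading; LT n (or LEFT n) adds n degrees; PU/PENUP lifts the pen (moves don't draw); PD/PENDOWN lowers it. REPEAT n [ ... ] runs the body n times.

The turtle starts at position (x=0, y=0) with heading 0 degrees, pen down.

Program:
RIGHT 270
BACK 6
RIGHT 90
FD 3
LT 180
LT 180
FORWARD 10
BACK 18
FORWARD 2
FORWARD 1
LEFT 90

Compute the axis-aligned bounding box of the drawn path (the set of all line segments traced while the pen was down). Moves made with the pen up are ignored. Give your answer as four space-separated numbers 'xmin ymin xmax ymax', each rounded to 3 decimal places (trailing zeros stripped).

Executing turtle program step by step:
Start: pos=(0,0), heading=0, pen down
RT 270: heading 0 -> 90
BK 6: (0,0) -> (0,-6) [heading=90, draw]
RT 90: heading 90 -> 0
FD 3: (0,-6) -> (3,-6) [heading=0, draw]
LT 180: heading 0 -> 180
LT 180: heading 180 -> 0
FD 10: (3,-6) -> (13,-6) [heading=0, draw]
BK 18: (13,-6) -> (-5,-6) [heading=0, draw]
FD 2: (-5,-6) -> (-3,-6) [heading=0, draw]
FD 1: (-3,-6) -> (-2,-6) [heading=0, draw]
LT 90: heading 0 -> 90
Final: pos=(-2,-6), heading=90, 6 segment(s) drawn

Segment endpoints: x in {-5, -3, -2, 0, 0, 3, 13}, y in {-6, -6, 0}
xmin=-5, ymin=-6, xmax=13, ymax=0

Answer: -5 -6 13 0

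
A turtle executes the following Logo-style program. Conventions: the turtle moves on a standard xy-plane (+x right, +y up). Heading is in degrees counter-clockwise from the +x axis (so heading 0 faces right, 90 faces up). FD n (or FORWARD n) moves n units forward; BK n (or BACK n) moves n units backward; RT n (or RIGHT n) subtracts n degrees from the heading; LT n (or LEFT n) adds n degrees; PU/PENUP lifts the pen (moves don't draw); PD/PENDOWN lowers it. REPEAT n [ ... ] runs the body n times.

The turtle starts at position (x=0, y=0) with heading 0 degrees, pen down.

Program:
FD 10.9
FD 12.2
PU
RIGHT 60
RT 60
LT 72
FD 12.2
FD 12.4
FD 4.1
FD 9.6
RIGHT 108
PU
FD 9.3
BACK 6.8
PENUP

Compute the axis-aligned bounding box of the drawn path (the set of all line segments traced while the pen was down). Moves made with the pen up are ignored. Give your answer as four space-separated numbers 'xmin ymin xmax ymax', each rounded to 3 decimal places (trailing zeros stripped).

Executing turtle program step by step:
Start: pos=(0,0), heading=0, pen down
FD 10.9: (0,0) -> (10.9,0) [heading=0, draw]
FD 12.2: (10.9,0) -> (23.1,0) [heading=0, draw]
PU: pen up
RT 60: heading 0 -> 300
RT 60: heading 300 -> 240
LT 72: heading 240 -> 312
FD 12.2: (23.1,0) -> (31.263,-9.066) [heading=312, move]
FD 12.4: (31.263,-9.066) -> (39.561,-18.281) [heading=312, move]
FD 4.1: (39.561,-18.281) -> (42.304,-21.328) [heading=312, move]
FD 9.6: (42.304,-21.328) -> (48.728,-28.462) [heading=312, move]
RT 108: heading 312 -> 204
PU: pen up
FD 9.3: (48.728,-28.462) -> (40.232,-32.245) [heading=204, move]
BK 6.8: (40.232,-32.245) -> (46.444,-29.479) [heading=204, move]
PU: pen up
Final: pos=(46.444,-29.479), heading=204, 2 segment(s) drawn

Segment endpoints: x in {0, 10.9, 23.1}, y in {0}
xmin=0, ymin=0, xmax=23.1, ymax=0

Answer: 0 0 23.1 0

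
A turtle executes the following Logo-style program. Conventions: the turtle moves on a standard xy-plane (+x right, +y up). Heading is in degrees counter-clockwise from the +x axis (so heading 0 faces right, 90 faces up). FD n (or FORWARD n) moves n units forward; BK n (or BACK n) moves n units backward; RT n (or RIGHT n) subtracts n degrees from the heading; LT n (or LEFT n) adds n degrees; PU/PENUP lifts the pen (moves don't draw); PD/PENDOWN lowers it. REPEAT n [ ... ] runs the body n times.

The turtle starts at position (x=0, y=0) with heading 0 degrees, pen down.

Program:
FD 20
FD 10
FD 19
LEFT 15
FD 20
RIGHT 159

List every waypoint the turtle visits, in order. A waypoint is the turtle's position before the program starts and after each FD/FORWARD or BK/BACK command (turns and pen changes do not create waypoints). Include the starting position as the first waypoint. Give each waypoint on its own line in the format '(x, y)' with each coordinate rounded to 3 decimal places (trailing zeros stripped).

Executing turtle program step by step:
Start: pos=(0,0), heading=0, pen down
FD 20: (0,0) -> (20,0) [heading=0, draw]
FD 10: (20,0) -> (30,0) [heading=0, draw]
FD 19: (30,0) -> (49,0) [heading=0, draw]
LT 15: heading 0 -> 15
FD 20: (49,0) -> (68.319,5.176) [heading=15, draw]
RT 159: heading 15 -> 216
Final: pos=(68.319,5.176), heading=216, 4 segment(s) drawn
Waypoints (5 total):
(0, 0)
(20, 0)
(30, 0)
(49, 0)
(68.319, 5.176)

Answer: (0, 0)
(20, 0)
(30, 0)
(49, 0)
(68.319, 5.176)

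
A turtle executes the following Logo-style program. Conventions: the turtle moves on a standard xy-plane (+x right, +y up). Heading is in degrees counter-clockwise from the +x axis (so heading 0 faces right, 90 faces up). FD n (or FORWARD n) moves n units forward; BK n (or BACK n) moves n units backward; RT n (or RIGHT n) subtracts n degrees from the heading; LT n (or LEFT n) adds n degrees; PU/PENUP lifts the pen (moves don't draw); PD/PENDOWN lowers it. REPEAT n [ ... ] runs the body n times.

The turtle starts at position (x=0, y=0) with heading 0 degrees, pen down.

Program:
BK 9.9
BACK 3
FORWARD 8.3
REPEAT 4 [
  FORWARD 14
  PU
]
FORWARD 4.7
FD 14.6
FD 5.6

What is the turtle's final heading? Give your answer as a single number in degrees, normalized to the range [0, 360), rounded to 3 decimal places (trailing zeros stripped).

Answer: 0

Derivation:
Executing turtle program step by step:
Start: pos=(0,0), heading=0, pen down
BK 9.9: (0,0) -> (-9.9,0) [heading=0, draw]
BK 3: (-9.9,0) -> (-12.9,0) [heading=0, draw]
FD 8.3: (-12.9,0) -> (-4.6,0) [heading=0, draw]
REPEAT 4 [
  -- iteration 1/4 --
  FD 14: (-4.6,0) -> (9.4,0) [heading=0, draw]
  PU: pen up
  -- iteration 2/4 --
  FD 14: (9.4,0) -> (23.4,0) [heading=0, move]
  PU: pen up
  -- iteration 3/4 --
  FD 14: (23.4,0) -> (37.4,0) [heading=0, move]
  PU: pen up
  -- iteration 4/4 --
  FD 14: (37.4,0) -> (51.4,0) [heading=0, move]
  PU: pen up
]
FD 4.7: (51.4,0) -> (56.1,0) [heading=0, move]
FD 14.6: (56.1,0) -> (70.7,0) [heading=0, move]
FD 5.6: (70.7,0) -> (76.3,0) [heading=0, move]
Final: pos=(76.3,0), heading=0, 4 segment(s) drawn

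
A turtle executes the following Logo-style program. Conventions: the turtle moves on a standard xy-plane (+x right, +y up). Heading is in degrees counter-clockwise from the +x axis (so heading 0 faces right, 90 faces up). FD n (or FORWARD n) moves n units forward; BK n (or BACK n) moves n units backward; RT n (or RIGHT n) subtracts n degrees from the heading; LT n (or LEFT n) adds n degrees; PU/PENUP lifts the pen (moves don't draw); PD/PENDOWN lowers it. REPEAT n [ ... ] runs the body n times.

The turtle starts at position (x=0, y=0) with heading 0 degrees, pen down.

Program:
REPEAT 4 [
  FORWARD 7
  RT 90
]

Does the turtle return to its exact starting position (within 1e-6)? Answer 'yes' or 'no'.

Answer: yes

Derivation:
Executing turtle program step by step:
Start: pos=(0,0), heading=0, pen down
REPEAT 4 [
  -- iteration 1/4 --
  FD 7: (0,0) -> (7,0) [heading=0, draw]
  RT 90: heading 0 -> 270
  -- iteration 2/4 --
  FD 7: (7,0) -> (7,-7) [heading=270, draw]
  RT 90: heading 270 -> 180
  -- iteration 3/4 --
  FD 7: (7,-7) -> (0,-7) [heading=180, draw]
  RT 90: heading 180 -> 90
  -- iteration 4/4 --
  FD 7: (0,-7) -> (0,0) [heading=90, draw]
  RT 90: heading 90 -> 0
]
Final: pos=(0,0), heading=0, 4 segment(s) drawn

Start position: (0, 0)
Final position: (0, 0)
Distance = 0; < 1e-6 -> CLOSED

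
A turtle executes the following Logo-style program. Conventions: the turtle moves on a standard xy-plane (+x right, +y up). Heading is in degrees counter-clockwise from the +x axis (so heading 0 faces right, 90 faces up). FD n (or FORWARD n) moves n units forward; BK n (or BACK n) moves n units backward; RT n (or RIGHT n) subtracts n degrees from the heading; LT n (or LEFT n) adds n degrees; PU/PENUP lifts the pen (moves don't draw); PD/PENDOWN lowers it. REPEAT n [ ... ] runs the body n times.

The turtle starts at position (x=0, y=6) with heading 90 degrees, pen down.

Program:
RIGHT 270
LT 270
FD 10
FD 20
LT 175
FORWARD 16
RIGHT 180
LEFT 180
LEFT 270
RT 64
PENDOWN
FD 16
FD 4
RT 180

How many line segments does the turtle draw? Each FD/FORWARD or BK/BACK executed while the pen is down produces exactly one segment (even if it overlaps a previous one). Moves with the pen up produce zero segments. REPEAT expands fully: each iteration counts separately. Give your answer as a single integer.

Answer: 5

Derivation:
Executing turtle program step by step:
Start: pos=(0,6), heading=90, pen down
RT 270: heading 90 -> 180
LT 270: heading 180 -> 90
FD 10: (0,6) -> (0,16) [heading=90, draw]
FD 20: (0,16) -> (0,36) [heading=90, draw]
LT 175: heading 90 -> 265
FD 16: (0,36) -> (-1.394,20.061) [heading=265, draw]
RT 180: heading 265 -> 85
LT 180: heading 85 -> 265
LT 270: heading 265 -> 175
RT 64: heading 175 -> 111
PD: pen down
FD 16: (-1.394,20.061) -> (-7.128,34.998) [heading=111, draw]
FD 4: (-7.128,34.998) -> (-8.562,38.732) [heading=111, draw]
RT 180: heading 111 -> 291
Final: pos=(-8.562,38.732), heading=291, 5 segment(s) drawn
Segments drawn: 5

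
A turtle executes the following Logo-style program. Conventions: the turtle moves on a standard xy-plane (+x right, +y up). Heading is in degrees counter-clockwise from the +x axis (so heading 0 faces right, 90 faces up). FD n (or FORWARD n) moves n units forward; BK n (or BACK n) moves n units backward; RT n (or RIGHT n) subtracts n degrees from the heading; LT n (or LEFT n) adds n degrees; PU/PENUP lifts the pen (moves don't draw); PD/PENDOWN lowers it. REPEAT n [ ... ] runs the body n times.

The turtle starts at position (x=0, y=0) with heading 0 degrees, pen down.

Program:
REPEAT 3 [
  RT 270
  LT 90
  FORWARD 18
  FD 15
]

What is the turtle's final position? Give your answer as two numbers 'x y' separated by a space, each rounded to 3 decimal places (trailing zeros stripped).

Answer: -33 0

Derivation:
Executing turtle program step by step:
Start: pos=(0,0), heading=0, pen down
REPEAT 3 [
  -- iteration 1/3 --
  RT 270: heading 0 -> 90
  LT 90: heading 90 -> 180
  FD 18: (0,0) -> (-18,0) [heading=180, draw]
  FD 15: (-18,0) -> (-33,0) [heading=180, draw]
  -- iteration 2/3 --
  RT 270: heading 180 -> 270
  LT 90: heading 270 -> 0
  FD 18: (-33,0) -> (-15,0) [heading=0, draw]
  FD 15: (-15,0) -> (0,0) [heading=0, draw]
  -- iteration 3/3 --
  RT 270: heading 0 -> 90
  LT 90: heading 90 -> 180
  FD 18: (0,0) -> (-18,0) [heading=180, draw]
  FD 15: (-18,0) -> (-33,0) [heading=180, draw]
]
Final: pos=(-33,0), heading=180, 6 segment(s) drawn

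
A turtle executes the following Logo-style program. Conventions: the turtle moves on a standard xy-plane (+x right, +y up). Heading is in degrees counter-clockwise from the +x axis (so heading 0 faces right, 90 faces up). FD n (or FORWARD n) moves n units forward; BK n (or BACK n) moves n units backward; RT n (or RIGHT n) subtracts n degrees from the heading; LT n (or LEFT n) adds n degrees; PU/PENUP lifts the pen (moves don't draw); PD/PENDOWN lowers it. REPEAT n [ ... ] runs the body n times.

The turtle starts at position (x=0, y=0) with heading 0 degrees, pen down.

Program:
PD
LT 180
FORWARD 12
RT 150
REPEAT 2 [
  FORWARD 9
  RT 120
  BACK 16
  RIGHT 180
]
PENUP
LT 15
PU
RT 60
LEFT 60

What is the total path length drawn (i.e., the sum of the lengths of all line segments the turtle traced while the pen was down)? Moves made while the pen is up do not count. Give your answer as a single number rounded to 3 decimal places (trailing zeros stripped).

Answer: 62

Derivation:
Executing turtle program step by step:
Start: pos=(0,0), heading=0, pen down
PD: pen down
LT 180: heading 0 -> 180
FD 12: (0,0) -> (-12,0) [heading=180, draw]
RT 150: heading 180 -> 30
REPEAT 2 [
  -- iteration 1/2 --
  FD 9: (-12,0) -> (-4.206,4.5) [heading=30, draw]
  RT 120: heading 30 -> 270
  BK 16: (-4.206,4.5) -> (-4.206,20.5) [heading=270, draw]
  RT 180: heading 270 -> 90
  -- iteration 2/2 --
  FD 9: (-4.206,20.5) -> (-4.206,29.5) [heading=90, draw]
  RT 120: heading 90 -> 330
  BK 16: (-4.206,29.5) -> (-18.062,37.5) [heading=330, draw]
  RT 180: heading 330 -> 150
]
PU: pen up
LT 15: heading 150 -> 165
PU: pen up
RT 60: heading 165 -> 105
LT 60: heading 105 -> 165
Final: pos=(-18.062,37.5), heading=165, 5 segment(s) drawn

Segment lengths:
  seg 1: (0,0) -> (-12,0), length = 12
  seg 2: (-12,0) -> (-4.206,4.5), length = 9
  seg 3: (-4.206,4.5) -> (-4.206,20.5), length = 16
  seg 4: (-4.206,20.5) -> (-4.206,29.5), length = 9
  seg 5: (-4.206,29.5) -> (-18.062,37.5), length = 16
Total = 62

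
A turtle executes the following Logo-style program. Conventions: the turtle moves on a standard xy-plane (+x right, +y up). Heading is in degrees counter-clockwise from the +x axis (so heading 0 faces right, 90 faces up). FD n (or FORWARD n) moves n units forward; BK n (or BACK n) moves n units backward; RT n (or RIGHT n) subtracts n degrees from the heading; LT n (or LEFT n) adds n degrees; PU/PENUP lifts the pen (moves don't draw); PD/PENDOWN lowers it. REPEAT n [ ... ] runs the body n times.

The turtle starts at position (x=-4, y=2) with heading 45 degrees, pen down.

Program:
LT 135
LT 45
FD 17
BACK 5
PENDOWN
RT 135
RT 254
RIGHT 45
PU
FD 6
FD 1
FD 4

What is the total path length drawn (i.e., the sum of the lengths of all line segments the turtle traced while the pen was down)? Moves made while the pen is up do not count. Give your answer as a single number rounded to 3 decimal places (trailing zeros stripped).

Executing turtle program step by step:
Start: pos=(-4,2), heading=45, pen down
LT 135: heading 45 -> 180
LT 45: heading 180 -> 225
FD 17: (-4,2) -> (-16.021,-10.021) [heading=225, draw]
BK 5: (-16.021,-10.021) -> (-12.485,-6.485) [heading=225, draw]
PD: pen down
RT 135: heading 225 -> 90
RT 254: heading 90 -> 196
RT 45: heading 196 -> 151
PU: pen up
FD 6: (-12.485,-6.485) -> (-17.733,-3.576) [heading=151, move]
FD 1: (-17.733,-3.576) -> (-18.608,-3.092) [heading=151, move]
FD 4: (-18.608,-3.092) -> (-22.106,-1.152) [heading=151, move]
Final: pos=(-22.106,-1.152), heading=151, 2 segment(s) drawn

Segment lengths:
  seg 1: (-4,2) -> (-16.021,-10.021), length = 17
  seg 2: (-16.021,-10.021) -> (-12.485,-6.485), length = 5
Total = 22

Answer: 22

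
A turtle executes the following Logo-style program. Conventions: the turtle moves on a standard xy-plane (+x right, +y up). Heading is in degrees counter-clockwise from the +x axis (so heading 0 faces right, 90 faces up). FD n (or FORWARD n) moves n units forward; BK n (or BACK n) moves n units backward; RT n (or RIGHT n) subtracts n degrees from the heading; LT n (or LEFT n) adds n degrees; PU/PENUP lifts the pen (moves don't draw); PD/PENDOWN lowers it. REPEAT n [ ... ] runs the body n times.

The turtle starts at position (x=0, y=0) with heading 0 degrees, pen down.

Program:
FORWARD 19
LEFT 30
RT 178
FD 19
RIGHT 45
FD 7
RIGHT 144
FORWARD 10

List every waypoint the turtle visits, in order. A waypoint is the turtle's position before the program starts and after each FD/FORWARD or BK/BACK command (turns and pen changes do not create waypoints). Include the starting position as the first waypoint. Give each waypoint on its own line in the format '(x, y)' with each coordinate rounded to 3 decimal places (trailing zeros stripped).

Answer: (0, 0)
(19, 0)
(2.887, -10.068)
(-3.934, -8.494)
(5.272, -4.586)

Derivation:
Executing turtle program step by step:
Start: pos=(0,0), heading=0, pen down
FD 19: (0,0) -> (19,0) [heading=0, draw]
LT 30: heading 0 -> 30
RT 178: heading 30 -> 212
FD 19: (19,0) -> (2.887,-10.068) [heading=212, draw]
RT 45: heading 212 -> 167
FD 7: (2.887,-10.068) -> (-3.934,-8.494) [heading=167, draw]
RT 144: heading 167 -> 23
FD 10: (-3.934,-8.494) -> (5.272,-4.586) [heading=23, draw]
Final: pos=(5.272,-4.586), heading=23, 4 segment(s) drawn
Waypoints (5 total):
(0, 0)
(19, 0)
(2.887, -10.068)
(-3.934, -8.494)
(5.272, -4.586)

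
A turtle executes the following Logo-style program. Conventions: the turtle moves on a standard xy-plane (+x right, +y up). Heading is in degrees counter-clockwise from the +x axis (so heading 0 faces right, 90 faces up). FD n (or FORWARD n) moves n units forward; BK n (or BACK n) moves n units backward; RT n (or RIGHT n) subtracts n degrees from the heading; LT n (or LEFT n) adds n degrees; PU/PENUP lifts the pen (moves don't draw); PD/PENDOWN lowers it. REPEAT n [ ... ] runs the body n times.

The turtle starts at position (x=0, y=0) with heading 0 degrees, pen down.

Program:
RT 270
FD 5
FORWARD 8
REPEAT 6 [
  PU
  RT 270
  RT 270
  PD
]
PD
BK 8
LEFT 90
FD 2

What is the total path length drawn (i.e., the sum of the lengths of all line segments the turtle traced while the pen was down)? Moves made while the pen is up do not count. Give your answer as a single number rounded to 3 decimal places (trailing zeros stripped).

Answer: 23

Derivation:
Executing turtle program step by step:
Start: pos=(0,0), heading=0, pen down
RT 270: heading 0 -> 90
FD 5: (0,0) -> (0,5) [heading=90, draw]
FD 8: (0,5) -> (0,13) [heading=90, draw]
REPEAT 6 [
  -- iteration 1/6 --
  PU: pen up
  RT 270: heading 90 -> 180
  RT 270: heading 180 -> 270
  PD: pen down
  -- iteration 2/6 --
  PU: pen up
  RT 270: heading 270 -> 0
  RT 270: heading 0 -> 90
  PD: pen down
  -- iteration 3/6 --
  PU: pen up
  RT 270: heading 90 -> 180
  RT 270: heading 180 -> 270
  PD: pen down
  -- iteration 4/6 --
  PU: pen up
  RT 270: heading 270 -> 0
  RT 270: heading 0 -> 90
  PD: pen down
  -- iteration 5/6 --
  PU: pen up
  RT 270: heading 90 -> 180
  RT 270: heading 180 -> 270
  PD: pen down
  -- iteration 6/6 --
  PU: pen up
  RT 270: heading 270 -> 0
  RT 270: heading 0 -> 90
  PD: pen down
]
PD: pen down
BK 8: (0,13) -> (0,5) [heading=90, draw]
LT 90: heading 90 -> 180
FD 2: (0,5) -> (-2,5) [heading=180, draw]
Final: pos=(-2,5), heading=180, 4 segment(s) drawn

Segment lengths:
  seg 1: (0,0) -> (0,5), length = 5
  seg 2: (0,5) -> (0,13), length = 8
  seg 3: (0,13) -> (0,5), length = 8
  seg 4: (0,5) -> (-2,5), length = 2
Total = 23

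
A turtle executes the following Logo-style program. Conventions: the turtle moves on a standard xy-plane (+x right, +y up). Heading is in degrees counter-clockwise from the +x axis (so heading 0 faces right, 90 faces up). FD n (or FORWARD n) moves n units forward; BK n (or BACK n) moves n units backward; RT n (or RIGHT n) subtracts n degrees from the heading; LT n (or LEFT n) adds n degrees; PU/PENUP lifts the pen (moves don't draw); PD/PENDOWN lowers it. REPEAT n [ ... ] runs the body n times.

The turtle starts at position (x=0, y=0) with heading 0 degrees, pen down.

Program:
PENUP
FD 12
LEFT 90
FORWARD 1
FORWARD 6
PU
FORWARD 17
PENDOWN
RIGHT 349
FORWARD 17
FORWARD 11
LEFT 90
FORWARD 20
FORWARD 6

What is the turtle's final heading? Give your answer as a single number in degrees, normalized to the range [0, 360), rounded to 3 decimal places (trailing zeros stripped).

Executing turtle program step by step:
Start: pos=(0,0), heading=0, pen down
PU: pen up
FD 12: (0,0) -> (12,0) [heading=0, move]
LT 90: heading 0 -> 90
FD 1: (12,0) -> (12,1) [heading=90, move]
FD 6: (12,1) -> (12,7) [heading=90, move]
PU: pen up
FD 17: (12,7) -> (12,24) [heading=90, move]
PD: pen down
RT 349: heading 90 -> 101
FD 17: (12,24) -> (8.756,40.688) [heading=101, draw]
FD 11: (8.756,40.688) -> (6.657,51.486) [heading=101, draw]
LT 90: heading 101 -> 191
FD 20: (6.657,51.486) -> (-12.975,47.669) [heading=191, draw]
FD 6: (-12.975,47.669) -> (-18.865,46.525) [heading=191, draw]
Final: pos=(-18.865,46.525), heading=191, 4 segment(s) drawn

Answer: 191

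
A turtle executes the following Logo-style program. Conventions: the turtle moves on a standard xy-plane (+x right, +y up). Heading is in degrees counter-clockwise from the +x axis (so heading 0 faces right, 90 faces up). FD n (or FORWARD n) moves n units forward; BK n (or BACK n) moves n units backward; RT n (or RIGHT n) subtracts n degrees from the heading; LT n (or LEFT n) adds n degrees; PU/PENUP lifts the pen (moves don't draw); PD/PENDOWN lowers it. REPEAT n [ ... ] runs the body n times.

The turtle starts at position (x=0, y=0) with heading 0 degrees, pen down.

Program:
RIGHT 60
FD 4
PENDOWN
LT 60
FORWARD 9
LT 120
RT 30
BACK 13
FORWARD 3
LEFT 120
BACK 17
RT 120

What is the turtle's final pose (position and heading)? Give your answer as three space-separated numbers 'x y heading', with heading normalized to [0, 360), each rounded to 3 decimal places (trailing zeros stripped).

Answer: 25.722 -4.964 90

Derivation:
Executing turtle program step by step:
Start: pos=(0,0), heading=0, pen down
RT 60: heading 0 -> 300
FD 4: (0,0) -> (2,-3.464) [heading=300, draw]
PD: pen down
LT 60: heading 300 -> 0
FD 9: (2,-3.464) -> (11,-3.464) [heading=0, draw]
LT 120: heading 0 -> 120
RT 30: heading 120 -> 90
BK 13: (11,-3.464) -> (11,-16.464) [heading=90, draw]
FD 3: (11,-16.464) -> (11,-13.464) [heading=90, draw]
LT 120: heading 90 -> 210
BK 17: (11,-13.464) -> (25.722,-4.964) [heading=210, draw]
RT 120: heading 210 -> 90
Final: pos=(25.722,-4.964), heading=90, 5 segment(s) drawn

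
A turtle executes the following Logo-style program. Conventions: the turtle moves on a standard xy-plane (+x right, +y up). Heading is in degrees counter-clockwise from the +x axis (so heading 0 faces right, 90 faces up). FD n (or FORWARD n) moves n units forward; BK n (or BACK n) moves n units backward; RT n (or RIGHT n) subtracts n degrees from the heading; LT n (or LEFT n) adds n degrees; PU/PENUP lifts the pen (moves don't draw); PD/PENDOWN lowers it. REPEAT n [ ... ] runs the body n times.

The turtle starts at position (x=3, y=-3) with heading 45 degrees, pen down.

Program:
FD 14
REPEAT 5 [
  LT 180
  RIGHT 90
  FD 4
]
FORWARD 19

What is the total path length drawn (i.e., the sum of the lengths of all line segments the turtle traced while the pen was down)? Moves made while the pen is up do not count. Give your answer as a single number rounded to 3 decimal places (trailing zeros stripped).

Answer: 53

Derivation:
Executing turtle program step by step:
Start: pos=(3,-3), heading=45, pen down
FD 14: (3,-3) -> (12.899,6.899) [heading=45, draw]
REPEAT 5 [
  -- iteration 1/5 --
  LT 180: heading 45 -> 225
  RT 90: heading 225 -> 135
  FD 4: (12.899,6.899) -> (10.071,9.728) [heading=135, draw]
  -- iteration 2/5 --
  LT 180: heading 135 -> 315
  RT 90: heading 315 -> 225
  FD 4: (10.071,9.728) -> (7.243,6.899) [heading=225, draw]
  -- iteration 3/5 --
  LT 180: heading 225 -> 45
  RT 90: heading 45 -> 315
  FD 4: (7.243,6.899) -> (10.071,4.071) [heading=315, draw]
  -- iteration 4/5 --
  LT 180: heading 315 -> 135
  RT 90: heading 135 -> 45
  FD 4: (10.071,4.071) -> (12.899,6.899) [heading=45, draw]
  -- iteration 5/5 --
  LT 180: heading 45 -> 225
  RT 90: heading 225 -> 135
  FD 4: (12.899,6.899) -> (10.071,9.728) [heading=135, draw]
]
FD 19: (10.071,9.728) -> (-3.364,23.163) [heading=135, draw]
Final: pos=(-3.364,23.163), heading=135, 7 segment(s) drawn

Segment lengths:
  seg 1: (3,-3) -> (12.899,6.899), length = 14
  seg 2: (12.899,6.899) -> (10.071,9.728), length = 4
  seg 3: (10.071,9.728) -> (7.243,6.899), length = 4
  seg 4: (7.243,6.899) -> (10.071,4.071), length = 4
  seg 5: (10.071,4.071) -> (12.899,6.899), length = 4
  seg 6: (12.899,6.899) -> (10.071,9.728), length = 4
  seg 7: (10.071,9.728) -> (-3.364,23.163), length = 19
Total = 53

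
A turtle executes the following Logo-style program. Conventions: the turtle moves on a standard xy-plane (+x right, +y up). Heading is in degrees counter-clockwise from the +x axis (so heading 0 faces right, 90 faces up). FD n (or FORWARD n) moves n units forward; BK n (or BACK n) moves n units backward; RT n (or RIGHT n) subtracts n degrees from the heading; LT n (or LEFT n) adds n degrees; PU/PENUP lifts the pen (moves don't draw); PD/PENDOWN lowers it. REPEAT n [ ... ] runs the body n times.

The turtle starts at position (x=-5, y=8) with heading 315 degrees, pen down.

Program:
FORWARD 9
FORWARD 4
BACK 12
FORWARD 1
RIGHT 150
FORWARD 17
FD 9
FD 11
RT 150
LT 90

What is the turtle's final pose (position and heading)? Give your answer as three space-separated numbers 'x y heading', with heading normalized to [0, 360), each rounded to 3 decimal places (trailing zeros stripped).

Answer: -39.325 16.162 105

Derivation:
Executing turtle program step by step:
Start: pos=(-5,8), heading=315, pen down
FD 9: (-5,8) -> (1.364,1.636) [heading=315, draw]
FD 4: (1.364,1.636) -> (4.192,-1.192) [heading=315, draw]
BK 12: (4.192,-1.192) -> (-4.293,7.293) [heading=315, draw]
FD 1: (-4.293,7.293) -> (-3.586,6.586) [heading=315, draw]
RT 150: heading 315 -> 165
FD 17: (-3.586,6.586) -> (-20.007,10.986) [heading=165, draw]
FD 9: (-20.007,10.986) -> (-28.7,13.315) [heading=165, draw]
FD 11: (-28.7,13.315) -> (-39.325,16.162) [heading=165, draw]
RT 150: heading 165 -> 15
LT 90: heading 15 -> 105
Final: pos=(-39.325,16.162), heading=105, 7 segment(s) drawn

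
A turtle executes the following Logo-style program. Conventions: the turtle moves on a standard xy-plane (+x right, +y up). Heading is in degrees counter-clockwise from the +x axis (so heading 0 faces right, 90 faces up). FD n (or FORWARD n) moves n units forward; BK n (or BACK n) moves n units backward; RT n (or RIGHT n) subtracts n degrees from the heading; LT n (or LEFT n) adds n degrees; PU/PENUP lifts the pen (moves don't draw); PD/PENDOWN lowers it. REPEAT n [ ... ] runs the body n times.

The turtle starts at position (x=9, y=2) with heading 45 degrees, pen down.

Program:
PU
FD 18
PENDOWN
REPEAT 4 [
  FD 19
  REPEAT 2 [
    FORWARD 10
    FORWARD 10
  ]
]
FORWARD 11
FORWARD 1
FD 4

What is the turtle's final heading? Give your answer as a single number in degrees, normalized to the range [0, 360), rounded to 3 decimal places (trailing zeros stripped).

Executing turtle program step by step:
Start: pos=(9,2), heading=45, pen down
PU: pen up
FD 18: (9,2) -> (21.728,14.728) [heading=45, move]
PD: pen down
REPEAT 4 [
  -- iteration 1/4 --
  FD 19: (21.728,14.728) -> (35.163,28.163) [heading=45, draw]
  REPEAT 2 [
    -- iteration 1/2 --
    FD 10: (35.163,28.163) -> (42.234,35.234) [heading=45, draw]
    FD 10: (42.234,35.234) -> (49.305,42.305) [heading=45, draw]
    -- iteration 2/2 --
    FD 10: (49.305,42.305) -> (56.376,49.376) [heading=45, draw]
    FD 10: (56.376,49.376) -> (63.447,56.447) [heading=45, draw]
  ]
  -- iteration 2/4 --
  FD 19: (63.447,56.447) -> (76.882,69.882) [heading=45, draw]
  REPEAT 2 [
    -- iteration 1/2 --
    FD 10: (76.882,69.882) -> (83.953,76.953) [heading=45, draw]
    FD 10: (83.953,76.953) -> (91.024,84.024) [heading=45, draw]
    -- iteration 2/2 --
    FD 10: (91.024,84.024) -> (98.095,91.095) [heading=45, draw]
    FD 10: (98.095,91.095) -> (105.167,98.167) [heading=45, draw]
  ]
  -- iteration 3/4 --
  FD 19: (105.167,98.167) -> (118.602,111.602) [heading=45, draw]
  REPEAT 2 [
    -- iteration 1/2 --
    FD 10: (118.602,111.602) -> (125.673,118.673) [heading=45, draw]
    FD 10: (125.673,118.673) -> (132.744,125.744) [heading=45, draw]
    -- iteration 2/2 --
    FD 10: (132.744,125.744) -> (139.815,132.815) [heading=45, draw]
    FD 10: (139.815,132.815) -> (146.886,139.886) [heading=45, draw]
  ]
  -- iteration 4/4 --
  FD 19: (146.886,139.886) -> (160.321,153.321) [heading=45, draw]
  REPEAT 2 [
    -- iteration 1/2 --
    FD 10: (160.321,153.321) -> (167.392,160.392) [heading=45, draw]
    FD 10: (167.392,160.392) -> (174.463,167.463) [heading=45, draw]
    -- iteration 2/2 --
    FD 10: (174.463,167.463) -> (181.534,174.534) [heading=45, draw]
    FD 10: (181.534,174.534) -> (188.605,181.605) [heading=45, draw]
  ]
]
FD 11: (188.605,181.605) -> (196.383,189.383) [heading=45, draw]
FD 1: (196.383,189.383) -> (197.09,190.09) [heading=45, draw]
FD 4: (197.09,190.09) -> (199.919,192.919) [heading=45, draw]
Final: pos=(199.919,192.919), heading=45, 23 segment(s) drawn

Answer: 45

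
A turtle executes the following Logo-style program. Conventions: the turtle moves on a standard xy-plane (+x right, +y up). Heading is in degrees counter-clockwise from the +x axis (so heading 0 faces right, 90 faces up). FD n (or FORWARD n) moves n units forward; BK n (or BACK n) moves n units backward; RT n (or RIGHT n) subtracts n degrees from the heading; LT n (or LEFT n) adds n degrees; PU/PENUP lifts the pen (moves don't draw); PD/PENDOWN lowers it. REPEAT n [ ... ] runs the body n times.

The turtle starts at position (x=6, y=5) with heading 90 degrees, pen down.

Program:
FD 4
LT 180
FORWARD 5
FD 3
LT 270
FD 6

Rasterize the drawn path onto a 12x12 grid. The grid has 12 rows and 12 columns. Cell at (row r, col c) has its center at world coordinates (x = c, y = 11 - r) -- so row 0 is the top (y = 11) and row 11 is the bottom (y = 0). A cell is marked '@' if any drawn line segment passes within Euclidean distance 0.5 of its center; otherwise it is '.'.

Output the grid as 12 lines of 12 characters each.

Answer: ............
............
......@.....
......@.....
......@.....
......@.....
......@.....
......@.....
......@.....
......@.....
@@@@@@@.....
............

Derivation:
Segment 0: (6,5) -> (6,9)
Segment 1: (6,9) -> (6,4)
Segment 2: (6,4) -> (6,1)
Segment 3: (6,1) -> (-0,1)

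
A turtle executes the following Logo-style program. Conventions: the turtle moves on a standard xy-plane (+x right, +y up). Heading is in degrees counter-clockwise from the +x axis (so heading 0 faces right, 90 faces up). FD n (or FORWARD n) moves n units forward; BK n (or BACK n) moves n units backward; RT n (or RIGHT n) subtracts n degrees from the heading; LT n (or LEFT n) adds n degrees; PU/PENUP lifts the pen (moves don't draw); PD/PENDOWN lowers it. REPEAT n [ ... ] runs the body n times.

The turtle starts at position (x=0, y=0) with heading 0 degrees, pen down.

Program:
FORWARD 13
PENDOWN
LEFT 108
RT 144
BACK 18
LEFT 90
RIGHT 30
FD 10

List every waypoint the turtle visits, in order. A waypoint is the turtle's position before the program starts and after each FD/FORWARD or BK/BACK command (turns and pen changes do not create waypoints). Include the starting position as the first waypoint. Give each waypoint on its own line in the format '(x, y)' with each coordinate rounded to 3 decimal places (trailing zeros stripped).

Executing turtle program step by step:
Start: pos=(0,0), heading=0, pen down
FD 13: (0,0) -> (13,0) [heading=0, draw]
PD: pen down
LT 108: heading 0 -> 108
RT 144: heading 108 -> 324
BK 18: (13,0) -> (-1.562,10.58) [heading=324, draw]
LT 90: heading 324 -> 54
RT 30: heading 54 -> 24
FD 10: (-1.562,10.58) -> (7.573,14.648) [heading=24, draw]
Final: pos=(7.573,14.648), heading=24, 3 segment(s) drawn
Waypoints (4 total):
(0, 0)
(13, 0)
(-1.562, 10.58)
(7.573, 14.648)

Answer: (0, 0)
(13, 0)
(-1.562, 10.58)
(7.573, 14.648)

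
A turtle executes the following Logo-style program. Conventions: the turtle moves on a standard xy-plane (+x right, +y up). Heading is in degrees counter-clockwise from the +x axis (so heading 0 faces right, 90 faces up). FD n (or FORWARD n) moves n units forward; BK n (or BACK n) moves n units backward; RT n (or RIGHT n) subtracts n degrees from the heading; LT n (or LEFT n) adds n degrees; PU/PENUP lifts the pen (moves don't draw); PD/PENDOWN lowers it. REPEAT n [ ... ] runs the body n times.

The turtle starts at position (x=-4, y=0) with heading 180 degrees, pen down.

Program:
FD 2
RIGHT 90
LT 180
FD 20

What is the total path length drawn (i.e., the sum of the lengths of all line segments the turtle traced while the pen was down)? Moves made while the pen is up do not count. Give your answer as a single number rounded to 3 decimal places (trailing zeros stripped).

Executing turtle program step by step:
Start: pos=(-4,0), heading=180, pen down
FD 2: (-4,0) -> (-6,0) [heading=180, draw]
RT 90: heading 180 -> 90
LT 180: heading 90 -> 270
FD 20: (-6,0) -> (-6,-20) [heading=270, draw]
Final: pos=(-6,-20), heading=270, 2 segment(s) drawn

Segment lengths:
  seg 1: (-4,0) -> (-6,0), length = 2
  seg 2: (-6,0) -> (-6,-20), length = 20
Total = 22

Answer: 22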